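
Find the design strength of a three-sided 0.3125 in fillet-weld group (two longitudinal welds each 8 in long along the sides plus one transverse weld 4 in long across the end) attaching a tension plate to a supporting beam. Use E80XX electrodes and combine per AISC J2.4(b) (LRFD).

φR_n ≈ 159 kips

E80XX → F_EXX = 80 ksi.
t_e = 0.707 × 0.3125 = 0.2209 in.
R_nwl = 0.6 × 80 × 0.2209 × 16 = 169.7 kips (longitudinal, 2 welds).
R_nwt = 0.6 × 80 × 0.2209 × 4 = 42.42 kips (transverse, base value).
(i) R_nwl + R_nwt = 212.1 kips; (ii) 0.85 R_nwl + 1.5 R_nwt = 207.9 kips.
R_n = max = 212.1 kips [governs: (i)]; φR_n = 159.1 kips.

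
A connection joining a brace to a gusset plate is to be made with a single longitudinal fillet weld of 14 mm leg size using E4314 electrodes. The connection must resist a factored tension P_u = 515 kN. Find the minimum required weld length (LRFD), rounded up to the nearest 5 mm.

L = 270 mm

E43XX → F_EXX = 430 MPa.
Throat t_e = 0.707 × 14 = 9.898 mm.
φr_n = 0.75 × 0.6 × 430 × 9.898 × 10⁻³ = 1.915 kN/mm.
L_req = P_u / φr_n = 515 / 1.915 = 268.9 mm total.
Round up → use L = 270 mm.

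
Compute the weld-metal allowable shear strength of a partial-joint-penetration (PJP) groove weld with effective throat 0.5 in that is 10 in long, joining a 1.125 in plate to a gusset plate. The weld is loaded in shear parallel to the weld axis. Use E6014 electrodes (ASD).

R_n/Ω ≈ 90 kips

E60XX → F_EXX = 60 ksi.
Effective throat (given) t_e = 0.5 in.
A_we = 0.5 × 10 = 5 in².
F_nw = 0.6 F_EXX = 36 ksi.
R_n/Ω = (36 × 5) / 2.0 = 90 kips.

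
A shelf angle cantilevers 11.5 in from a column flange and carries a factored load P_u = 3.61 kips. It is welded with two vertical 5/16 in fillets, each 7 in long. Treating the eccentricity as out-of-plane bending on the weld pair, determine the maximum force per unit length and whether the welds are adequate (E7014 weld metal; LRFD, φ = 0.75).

f_max ≈ 2.55 kip/in; adequate

E70XX → F_EXX = 70 ksi.
L_w = 2 × 7 = 14 in; section modulus (unit throat) S = 2 × L²/6 = 16.33 in².
Direct shear f_v = P/L_w = 3.61/14 = 0.2579 kip/in.
Moment M = P × e = 3.61 × 11.5 = 41.515 kip·in; bending f_b = M/S = 2.542 kip/in.
f_max = √(f_v² + f_b²) = √(0.2579² + 2.542²) = 2.555 kip/in.
φr_n = 0.75 × 0.6 × 70 × (0.707 × 0.3125) = 6.96 kip/in → adequate.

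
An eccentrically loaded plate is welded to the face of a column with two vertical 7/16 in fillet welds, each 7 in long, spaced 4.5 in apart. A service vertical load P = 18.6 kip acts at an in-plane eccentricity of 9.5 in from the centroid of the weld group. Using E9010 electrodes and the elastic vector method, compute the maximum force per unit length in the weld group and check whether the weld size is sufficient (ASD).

E90XX → F_EXX = 90 ksi.
Total weld length L_w = 14 in. Treat welds as unit-width lines.
Polar moment about centroid: J = 2[d³/12 + d(b/2)²] = 2[7³/12 + 7×2.25²] = 128 in³.
Direct shear f_v = P/L_w = 18.6 / 14 = 1.329 kip/in (vertical).
Torsion M = P·e = 18.6 × 9.5 = 176.7 kip·in.
Critical point at (x, y) = (2.25, 3.5) from centroid. f_tx = M·y/J = 4.83 kip/in; f_ty = M·x/J = 3.105 kip/in.
Resultant f_max = √[f_tx² + (f_v + f_ty)²] = √[4.83² + (1.329 + 3.105)²] = 6.556 kip/in.
Capacity per unit length: r_n/Ω = (1/2.0) × 0.6 × 90 × (0.707 × 0.4375) = 8.351 kip/in.
6.556 ≤ 8.351 → adequate.

f_max ≈ 6.56 kip/in; adequate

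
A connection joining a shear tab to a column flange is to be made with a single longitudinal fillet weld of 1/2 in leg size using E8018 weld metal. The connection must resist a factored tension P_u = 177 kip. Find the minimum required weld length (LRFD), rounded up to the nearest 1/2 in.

L = 14 in

E80XX → F_EXX = 80 ksi.
Throat t_e = 0.707 × 0.5 = 0.3535 in.
φr_n = 0.75 × 0.6 × 80 × 0.3535 = 12.73 kip/in.
L_req = P_u / φr_n = 177 / 12.73 = 13.91 in total.
Round up → use L = 14 in.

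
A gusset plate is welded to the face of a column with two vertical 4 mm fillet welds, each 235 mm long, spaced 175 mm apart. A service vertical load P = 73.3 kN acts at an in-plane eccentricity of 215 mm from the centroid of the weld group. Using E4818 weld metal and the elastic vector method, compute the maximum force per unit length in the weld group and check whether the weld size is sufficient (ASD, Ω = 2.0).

f_max ≈ 509 N/mm; NOT adequate

E48XX → F_EXX = 480 MPa.
Total weld length L_w = 470 mm. Treat welds as unit-width lines.
Polar moment about centroid: J = 2[d³/12 + d(b/2)²] = 2[235³/12 + 235×87.5²] = 5761000 mm³.
Direct shear f_v = P/L_w = 73.3×10³ / 470 = 156 N/mm (vertical).
Torsion M = P·e = 73.3×10³ × 215 = 15760000 N·mm.
Critical point at (x, y) = (87.5, 117.5) from centroid. f_tx = M·y/J = 321.4 N/mm; f_ty = M·x/J = 239.3 N/mm.
Resultant f_max = √[f_tx² + (f_v + f_ty)²] = √[321.4² + (156 + 239.3)²] = 509.5 N/mm.
Capacity per unit length: r_n/Ω = (1/2.0) × 0.6 × 480 × (0.707 × 4) = 407.2 N/mm.
509.5 > 407.2 → NOT adequate.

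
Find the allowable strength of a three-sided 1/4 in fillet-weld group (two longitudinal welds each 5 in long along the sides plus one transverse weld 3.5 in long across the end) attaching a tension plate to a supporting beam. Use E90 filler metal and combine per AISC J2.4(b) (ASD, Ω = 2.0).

R_n/Ω ≈ 65.6 kip

E90XX → F_EXX = 90 ksi.
t_e = 0.707 × 0.25 = 0.1767 in.
R_nwl = 0.6 × 90 × 0.1767 × 10 = 95.44 kip (longitudinal, 2 welds).
R_nwt = 0.6 × 90 × 0.1767 × 3.5 = 33.41 kip (transverse, base value).
(i) R_nwl + R_nwt = 128.9 kip; (ii) 0.85 R_nwl + 1.5 R_nwt = 131.2 kip.
R_n = max = 131.2 kip [governs: (ii)]; R_n/Ω = 65.62 kip.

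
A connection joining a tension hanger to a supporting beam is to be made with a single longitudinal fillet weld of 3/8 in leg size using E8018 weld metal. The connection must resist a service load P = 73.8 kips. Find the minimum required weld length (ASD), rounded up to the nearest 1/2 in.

E80XX → F_EXX = 80 ksi.
Throat t_e = 0.707 × 0.375 = 0.2651 in.
r_n/Ω = (0.6 × 80 × 0.2651) / 2.0 = 6.363 kip/in.
L_req = P / (r_n/Ω) = 73.8 / 6.363 = 11.6 in total.
Round up → use L = 12 in.

L = 12 in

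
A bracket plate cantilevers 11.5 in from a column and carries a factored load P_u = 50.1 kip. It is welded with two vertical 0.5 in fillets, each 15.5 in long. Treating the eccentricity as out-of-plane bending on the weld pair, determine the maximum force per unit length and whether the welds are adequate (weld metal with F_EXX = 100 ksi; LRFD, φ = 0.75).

L_w = 2 × 15.5 = 31 in; section modulus (unit throat) S = 2 × L²/6 = 80.08 in².
Direct shear f_v = P/L_w = 50.1/31 = 1.616 kip/in.
Moment M = P × e = 50.1 × 11.5 = 576.15 kip·in; bending f_b = M/S = 7.194 kip/in.
f_max = √(f_v² + f_b²) = √(1.616² + 7.194²) = 7.374 kip/in.
φr_n = 0.75 × 0.6 × 100 × (0.707 × 0.5) = 15.91 kip/in → adequate.

f_max ≈ 7.37 kip/in; adequate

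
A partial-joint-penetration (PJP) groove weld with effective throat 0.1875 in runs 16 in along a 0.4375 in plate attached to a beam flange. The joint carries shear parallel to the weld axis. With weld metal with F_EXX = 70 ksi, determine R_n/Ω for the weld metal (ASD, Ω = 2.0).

Effective throat (given) t_e = 0.1875 in.
A_we = 0.1875 × 16 = 3 in².
F_nw = 0.6 F_EXX = 42 ksi.
R_n/Ω = (42 × 3) / 2.0 = 63 kip.

R_n/Ω ≈ 63 kip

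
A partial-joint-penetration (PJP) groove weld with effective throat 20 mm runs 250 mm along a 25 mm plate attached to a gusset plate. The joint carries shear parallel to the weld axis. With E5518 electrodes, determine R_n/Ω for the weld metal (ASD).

R_n/Ω ≈ 825 kN

E55XX → F_EXX = 550 MPa.
Effective throat (given) t_e = 20 mm.
A_we = 20 × 250 = 5000 mm².
F_nw = 0.6 F_EXX = 330 MPa.
R_n/Ω = (330 × 5000) / 2.0 × 10⁻³ = 825 kN.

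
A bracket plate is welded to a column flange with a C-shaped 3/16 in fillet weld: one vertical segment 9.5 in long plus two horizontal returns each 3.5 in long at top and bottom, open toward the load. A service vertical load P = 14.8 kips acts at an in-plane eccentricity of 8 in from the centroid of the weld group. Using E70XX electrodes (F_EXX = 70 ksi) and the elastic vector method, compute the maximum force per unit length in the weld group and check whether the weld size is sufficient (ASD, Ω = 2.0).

f_max ≈ 3.16 kip/in; NOT adequate

Total weld length L_w = 16.5 in. Treat welds as unit-width lines.
Centroid: x̄ = 2×3.5×1.75 / 16.5 = 0.7424 in from the vertical weld.
Polar moment about centroid: J = I_x + I_y = [9.5³/12 + 2×3.5×4.75²] + [9.5×0.7424² + 2(3.5³/12 + 3.5×1.008²)] = 248.9 in³.
Direct shear f_v = P/L_w = 14.8 / 16.5 = 0.897 kip/in (vertical).
Torsion M = P·e = 14.8 × 8 = 118.4 kip·in.
Critical point at (x, y) = (2.758, 4.75) from centroid. f_tx = M·y/J = 2.26 kip/in; f_ty = M·x/J = 1.312 kip/in.
Resultant f_max = √[f_tx² + (f_v + f_ty)²] = √[2.26² + (0.897 + 1.312)²] = 3.16 kip/in.
Capacity per unit length: r_n/Ω = (1/2.0) × 0.6 × 70 × (0.707 × 0.1875) = 2.784 kip/in.
3.16 > 2.784 → NOT adequate.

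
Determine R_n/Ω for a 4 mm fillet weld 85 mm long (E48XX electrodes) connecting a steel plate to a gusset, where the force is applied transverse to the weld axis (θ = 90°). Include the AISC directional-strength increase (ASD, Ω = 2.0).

R_n/Ω ≈ 51.9 kN

E48XX → F_EXX = 480 MPa.
t_e = 0.707 × 4 = 2.828 mm; A_we = 2.828 × 85 = 240.4 mm².
Directional factor: 1.0 + 0.5 sin^1.5(90°) = 1.5.
F_nw = 0.6 × 480 × 1.5 = 432 MPa.
R_n/Ω = (432 × 240.4) / 2.0 × 10⁻³ = 51.92 kN.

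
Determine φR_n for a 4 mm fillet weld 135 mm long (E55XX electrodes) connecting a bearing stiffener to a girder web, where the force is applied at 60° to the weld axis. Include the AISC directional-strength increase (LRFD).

E55XX → F_EXX = 550 MPa.
t_e = 0.707 × 4 = 2.828 mm; A_we = 2.828 × 135 = 381.8 mm².
Directional factor: 1.0 + 0.5 sin^1.5(60°) = 1.403.
F_nw = 0.6 × 550 × 1.403 = 463 MPa.
φR_n = 0.75 × 463 × 381.8 × 10⁻³ = 132.6 kN.

φR_n ≈ 133 kN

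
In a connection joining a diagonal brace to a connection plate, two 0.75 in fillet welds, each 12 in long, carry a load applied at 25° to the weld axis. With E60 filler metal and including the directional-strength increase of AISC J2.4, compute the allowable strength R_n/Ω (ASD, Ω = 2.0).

E60XX → F_EXX = 60 ksi.
t_e = 0.707 × 0.75 = 0.5302 in; A_we = 0.5302 × 24 = 12.73 in².
Directional factor: 1.0 + 0.5 sin^1.5(25°) = 1.137.
F_nw = 0.6 × 60 × 1.137 = 40.95 ksi.
R_n/Ω = (40.95 × 12.73) / 2.0 = 260.5 kip.

R_n/Ω ≈ 261 kip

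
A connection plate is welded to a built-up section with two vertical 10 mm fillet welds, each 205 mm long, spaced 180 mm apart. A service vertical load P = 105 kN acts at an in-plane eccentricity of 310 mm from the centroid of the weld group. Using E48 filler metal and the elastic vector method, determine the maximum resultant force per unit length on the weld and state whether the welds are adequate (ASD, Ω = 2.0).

f_max ≈ 1120 N/mm; NOT adequate

E48XX → F_EXX = 480 MPa.
Total weld length L_w = 410 mm. Treat welds as unit-width lines.
Polar moment about centroid: J = 2[d³/12 + d(b/2)²] = 2[205³/12 + 205×90²] = 4757000 mm³.
Direct shear f_v = P/L_w = 105×10³ / 410 = 256.1 N/mm (vertical).
Torsion M = P·e = 105×10³ × 310 = 32550000 N·mm.
Critical point at (x, y) = (90, 102.5) from centroid. f_tx = M·y/J = 701.4 N/mm; f_ty = M·x/J = 615.8 N/mm.
Resultant f_max = √[f_tx² + (f_v + f_ty)²] = √[701.4² + (256.1 + 615.8)²] = 1119 N/mm.
Capacity per unit length: r_n/Ω = (1/2.0) × 0.6 × 480 × (0.707 × 10) = 1018 N/mm.
1119 > 1018 → NOT adequate.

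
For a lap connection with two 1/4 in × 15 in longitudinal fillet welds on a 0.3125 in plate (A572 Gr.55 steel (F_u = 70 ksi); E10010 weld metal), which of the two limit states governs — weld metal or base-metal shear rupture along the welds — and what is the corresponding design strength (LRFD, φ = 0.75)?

E100XX → F_EXX = 100 ksi.
t_e = 0.707 × 0.25 = 0.1767 in; L = 30 in.
Weld metal: φR_n = 0.75 × 0.6 × 100 × 0.1767 × 30 = 238.6 kips.
Base metal (shear rupture): φR_n = 0.75 × 0.6 × 70 × 0.3125 × 30 = 295.3 kips.
Governing: weld metal.

φR_n ≈ 239 kips (weld metal governs)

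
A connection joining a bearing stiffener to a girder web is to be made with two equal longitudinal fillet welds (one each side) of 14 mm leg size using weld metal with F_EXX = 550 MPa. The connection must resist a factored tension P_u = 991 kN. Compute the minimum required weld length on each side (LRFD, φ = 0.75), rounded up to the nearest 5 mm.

L = 205 mm on each side

Throat t_e = 0.707 × 14 = 9.898 mm.
φr_n = 0.75 × 0.6 × 550 × 9.898 × 10⁻³ = 2.45 kN/mm.
L_req = P_u / φr_n = 991 / 2.45 = 404.5 mm total.
Per side: 404.5 / 2 = 202.3 mm.
Round up → use L = 205 mm on each side.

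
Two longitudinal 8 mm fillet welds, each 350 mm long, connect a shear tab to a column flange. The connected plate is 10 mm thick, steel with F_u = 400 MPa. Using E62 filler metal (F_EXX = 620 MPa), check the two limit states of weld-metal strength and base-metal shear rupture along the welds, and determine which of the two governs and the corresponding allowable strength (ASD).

t_e = 0.707 × 8 = 5.656 mm; L = 700 mm.
Weld metal: R_n/Ω = (1/2.0) × 0.6 × 620 × 5.656 × 700 × 10⁻³ = 736.4 kN.
Base metal (shear rupture): R_n/Ω = (1/2.0) × 0.6 × 400 × 10 × 700 × 10⁻³ = 840 kN.
Governing: weld metal.

R_n/Ω ≈ 736 kN (weld metal governs)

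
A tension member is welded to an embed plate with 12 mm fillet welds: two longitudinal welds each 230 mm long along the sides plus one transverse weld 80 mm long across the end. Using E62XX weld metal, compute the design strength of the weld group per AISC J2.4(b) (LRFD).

φR_n ≈ 1280 kN

E62XX → F_EXX = 620 MPa.
t_e = 0.707 × 12 = 8.484 mm.
R_nwl = 0.6 × 620 × 8.484 × 460 × 10⁻³ = 1452 kN (longitudinal, 2 welds).
R_nwt = 0.6 × 620 × 8.484 × 80 × 10⁻³ = 252.5 kN (transverse, base value).
(i) R_nwl + R_nwt = 1704 kN; (ii) 0.85 R_nwl + 1.5 R_nwt = 1613 kN.
R_n = max = 1704 kN [governs: (i)]; φR_n = 1278 kN.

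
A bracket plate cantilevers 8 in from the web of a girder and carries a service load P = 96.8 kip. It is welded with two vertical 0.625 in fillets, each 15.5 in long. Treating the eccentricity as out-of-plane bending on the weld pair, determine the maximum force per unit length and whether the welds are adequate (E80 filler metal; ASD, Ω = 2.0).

f_max ≈ 10.2 kip/in; adequate

E80XX → F_EXX = 80 ksi.
L_w = 2 × 15.5 = 31 in; section modulus (unit throat) S = 2 × L²/6 = 80.08 in².
Direct shear f_v = P/L_w = 96.8/31 = 3.123 kip/in.
Moment M = P × e = 96.8 × 8 = 774.4 kip·in; bending f_b = M/S = 9.67 kip/in.
f_max = √(f_v² + f_b²) = √(3.123² + 9.67²) = 10.16 kip/in.
r_n/Ω = (1/2.0) × 0.6 × 80 × (0.707 × 0.625) = 10.6 kip/in → adequate.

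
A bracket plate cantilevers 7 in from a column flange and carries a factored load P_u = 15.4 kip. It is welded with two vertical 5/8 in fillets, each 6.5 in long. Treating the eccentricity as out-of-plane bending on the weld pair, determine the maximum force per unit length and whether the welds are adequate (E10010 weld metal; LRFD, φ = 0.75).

f_max ≈ 7.75 kip/in; adequate

E100XX → F_EXX = 100 ksi.
L_w = 2 × 6.5 = 13 in; section modulus (unit throat) S = 2 × L²/6 = 14.08 in².
Direct shear f_v = P/L_w = 15.4/13 = 1.185 kip/in.
Moment M = P × e = 15.4 × 7 = 107.8 kip·in; bending f_b = M/S = 7.654 kip/in.
f_max = √(f_v² + f_b²) = √(1.185² + 7.654²) = 7.746 kip/in.
φr_n = 0.75 × 0.6 × 100 × (0.707 × 0.625) = 19.88 kip/in → adequate.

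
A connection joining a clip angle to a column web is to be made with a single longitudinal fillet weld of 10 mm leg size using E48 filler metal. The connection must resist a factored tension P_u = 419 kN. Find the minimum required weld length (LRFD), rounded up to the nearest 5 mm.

E48XX → F_EXX = 480 MPa.
Throat t_e = 0.707 × 10 = 7.07 mm.
φr_n = 0.75 × 0.6 × 480 × 7.07 × 10⁻³ = 1.527 kN/mm.
L_req = P_u / φr_n = 419 / 1.527 = 274.4 mm total.
Round up → use L = 275 mm.

L = 275 mm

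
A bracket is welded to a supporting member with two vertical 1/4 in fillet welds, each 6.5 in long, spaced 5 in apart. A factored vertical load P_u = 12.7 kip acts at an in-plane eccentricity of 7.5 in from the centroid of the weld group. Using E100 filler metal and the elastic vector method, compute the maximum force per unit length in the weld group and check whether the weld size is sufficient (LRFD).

E100XX → F_EXX = 100 ksi.
Total weld length L_w = 13 in. Treat welds as unit-width lines.
Polar moment about centroid: J = 2[d³/12 + d(b/2)²] = 2[6.5³/12 + 6.5×2.5²] = 127 in³.
Direct shear f_v = P/L_w = 12.7 / 13 = 0.9769 kip/in (vertical).
Torsion M = P·e = 12.7 × 7.5 = 95.25 kip·in.
Critical point at (x, y) = (2.5, 3.25) from centroid. f_tx = M·y/J = 2.437 kip/in; f_ty = M·x/J = 1.875 kip/in.
Resultant f_max = √[f_tx² + (f_v + f_ty)²] = √[2.437² + (0.9769 + 1.875)²] = 3.751 kip/in.
Capacity per unit length: φr_n = 0.75 × 0.6 × 100 × (0.707 × 0.25) = 7.954 kip/in.
3.751 ≤ 7.954 → adequate.

f_max ≈ 3.75 kip/in; adequate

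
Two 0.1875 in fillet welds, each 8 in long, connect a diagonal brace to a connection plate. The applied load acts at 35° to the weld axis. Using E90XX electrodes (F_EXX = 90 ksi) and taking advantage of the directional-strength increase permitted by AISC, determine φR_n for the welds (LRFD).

t_e = 0.707 × 0.1875 = 0.1326 in; A_we = 0.1326 × 16 = 2.121 in².
Directional factor: 1.0 + 0.5 sin^1.5(35°) = 1.217.
F_nw = 0.6 × 90 × 1.217 = 65.73 ksi.
φR_n = 0.75 × 65.73 × 2.121 = 104.6 kips.

φR_n ≈ 105 kips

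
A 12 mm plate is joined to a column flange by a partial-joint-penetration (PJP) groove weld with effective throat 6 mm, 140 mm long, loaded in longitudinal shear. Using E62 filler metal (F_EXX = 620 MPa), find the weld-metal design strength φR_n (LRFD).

φR_n ≈ 234 kN

Effective throat (given) t_e = 6 mm.
A_we = 6 × 140 = 840 mm².
F_nw = 0.6 F_EXX = 372 MPa.
φR_n = 0.75 × 372 × 840 × 10⁻³ = 234.4 kN.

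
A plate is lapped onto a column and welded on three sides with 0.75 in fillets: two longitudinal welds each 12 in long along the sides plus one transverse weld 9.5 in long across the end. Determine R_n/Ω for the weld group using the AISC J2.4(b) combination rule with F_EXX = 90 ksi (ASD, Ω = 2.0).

R_n/Ω ≈ 496 kip

t_e = 0.707 × 0.75 = 0.5302 in.
R_nwl = 0.6 × 90 × 0.5302 × 24 = 687.2 kip (longitudinal, 2 welds).
R_nwt = 0.6 × 90 × 0.5302 × 9.5 = 272 kip (transverse, base value).
(i) R_nwl + R_nwt = 959.2 kip; (ii) 0.85 R_nwl + 1.5 R_nwt = 992.2 kip.
R_n = max = 992.2 kip [governs: (ii)]; R_n/Ω = 496.1 kip.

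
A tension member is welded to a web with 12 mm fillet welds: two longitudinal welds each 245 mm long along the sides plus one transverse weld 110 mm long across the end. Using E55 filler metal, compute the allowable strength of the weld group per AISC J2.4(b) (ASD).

R_n/Ω ≈ 840 kN

E55XX → F_EXX = 550 MPa.
t_e = 0.707 × 12 = 8.484 mm.
R_nwl = 0.6 × 550 × 8.484 × 490 × 10⁻³ = 1372 kN (longitudinal, 2 welds).
R_nwt = 0.6 × 550 × 8.484 × 110 × 10⁻³ = 308 kN (transverse, base value).
(i) R_nwl + R_nwt = 1680 kN; (ii) 0.85 R_nwl + 1.5 R_nwt = 1628 kN.
R_n = max = 1680 kN [governs: (i)]; R_n/Ω = 839.9 kN.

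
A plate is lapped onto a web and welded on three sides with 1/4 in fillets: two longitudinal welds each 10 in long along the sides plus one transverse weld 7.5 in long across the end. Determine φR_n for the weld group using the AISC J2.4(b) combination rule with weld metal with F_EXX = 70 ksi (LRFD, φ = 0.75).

φR_n ≈ 157 kips

t_e = 0.707 × 0.25 = 0.1767 in.
R_nwl = 0.6 × 70 × 0.1767 × 20 = 148.5 kips (longitudinal, 2 welds).
R_nwt = 0.6 × 70 × 0.1767 × 7.5 = 55.68 kips (transverse, base value).
(i) R_nwl + R_nwt = 204.1 kips; (ii) 0.85 R_nwl + 1.5 R_nwt = 209.7 kips.
R_n = max = 209.7 kips [governs: (ii)]; φR_n = 157.3 kips.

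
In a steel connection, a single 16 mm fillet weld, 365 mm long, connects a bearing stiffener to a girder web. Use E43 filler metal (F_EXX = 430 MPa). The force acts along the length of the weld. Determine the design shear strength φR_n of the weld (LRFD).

Effective throat t_e = 0.707 × 16 = 11.31 mm.
Total length L = 365 mm; A_we = 11.31 × 365 = 4129 mm².
F_nw = 0.6 F_EXX = 0.6 × 430 = 258 MPa.
φR_n = 0.75 × 258 × 4129 × 10⁻³ = 798.9 kN.

φR_n ≈ 799 kN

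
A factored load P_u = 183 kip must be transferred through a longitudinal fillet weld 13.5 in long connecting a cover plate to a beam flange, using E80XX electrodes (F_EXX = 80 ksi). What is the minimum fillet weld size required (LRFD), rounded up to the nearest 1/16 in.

w = 9/16 in

Total weld length L = 13.5 in.
Required throat t_e = P_u / (φ × 0.6 F_EXX × L) = 183 / (0.75 × 0.6 × 80 × 13.5) = 0.3765 in.
Required leg w = t_e / 0.707 = 0.5326 in → use 9/16 in.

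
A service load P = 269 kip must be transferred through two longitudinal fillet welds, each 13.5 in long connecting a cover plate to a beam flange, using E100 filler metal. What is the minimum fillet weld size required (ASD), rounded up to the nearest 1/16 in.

w = 1/2 in

E100XX → F_EXX = 100 ksi.
Total weld length L = 27 in.
Required throat t_e = P × Ω / (0.6 F_EXX × L) = 269 × 2.0 / (0.6 × 100 × 27) = 0.3321 in.
Required leg w = t_e / 0.707 = 0.4697 in → use 1/2 in.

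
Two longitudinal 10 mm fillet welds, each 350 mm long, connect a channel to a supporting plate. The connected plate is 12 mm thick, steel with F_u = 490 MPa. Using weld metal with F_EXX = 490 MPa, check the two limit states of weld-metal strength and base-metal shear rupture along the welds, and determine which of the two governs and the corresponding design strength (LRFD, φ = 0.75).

t_e = 0.707 × 10 = 7.07 mm; L = 700 mm.
Weld metal: φR_n = 0.75 × 0.6 × 490 × 7.07 × 700 × 10⁻³ = 1091 kN.
Base metal (shear rupture): φR_n = 0.75 × 0.6 × 490 × 12 × 700 × 10⁻³ = 1852 kN.
Governing: weld metal.

φR_n ≈ 1090 kN (weld metal governs)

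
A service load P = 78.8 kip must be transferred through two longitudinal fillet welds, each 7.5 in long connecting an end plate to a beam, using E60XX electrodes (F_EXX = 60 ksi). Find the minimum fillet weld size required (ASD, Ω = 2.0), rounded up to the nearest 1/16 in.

w = 7/16 in

Total weld length L = 15 in.
Required throat t_e = P × Ω / (0.6 F_EXX × L) = 78.8 × 2.0 / (0.6 × 60 × 15) = 0.2919 in.
Required leg w = t_e / 0.707 = 0.4128 in → use 7/16 in.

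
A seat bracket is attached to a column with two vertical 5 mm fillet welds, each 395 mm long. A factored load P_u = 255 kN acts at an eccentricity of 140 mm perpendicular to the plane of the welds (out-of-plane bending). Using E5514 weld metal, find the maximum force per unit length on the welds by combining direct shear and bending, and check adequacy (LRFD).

f_max ≈ 759 N/mm; adequate

E55XX → F_EXX = 550 MPa.
L_w = 2 × 395 = 790 mm; section modulus (unit throat) S = 2 × L²/6 = 52010 mm².
Direct shear f_v = P/L_w = 255×10³/790 = 322.8 N/mm.
Moment M = P × e = 255×10³ × 140 = 35700000 N·mm; bending f_b = M/S = 686.4 N/mm.
f_max = √(f_v² + f_b²) = √(322.8² + 686.4²) = 758.5 N/mm.
φr_n = 0.75 × 0.6 × 550 × (0.707 × 5) = 874.9 N/mm → adequate.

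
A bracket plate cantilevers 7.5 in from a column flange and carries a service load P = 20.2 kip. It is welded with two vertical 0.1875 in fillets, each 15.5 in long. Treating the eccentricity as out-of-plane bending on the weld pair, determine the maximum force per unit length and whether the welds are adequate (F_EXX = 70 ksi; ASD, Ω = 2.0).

f_max ≈ 2 kip/in; adequate

L_w = 2 × 15.5 = 31 in; section modulus (unit throat) S = 2 × L²/6 = 80.08 in².
Direct shear f_v = P/L_w = 20.2/31 = 0.6516 kip/in.
Moment M = P × e = 20.2 × 7.5 = 151.5 kip·in; bending f_b = M/S = 1.892 kip/in.
f_max = √(f_v² + f_b²) = √(0.6516² + 1.892²) = 2.001 kip/in.
r_n/Ω = (1/2.0) × 0.6 × 70 × (0.707 × 0.1875) = 2.784 kip/in → adequate.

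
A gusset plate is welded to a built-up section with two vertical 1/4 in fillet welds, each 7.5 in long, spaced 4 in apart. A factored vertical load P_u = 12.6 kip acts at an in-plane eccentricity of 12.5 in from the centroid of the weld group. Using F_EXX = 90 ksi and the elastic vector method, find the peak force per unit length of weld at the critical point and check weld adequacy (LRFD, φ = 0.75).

f_max ≈ 5.58 kip/in; adequate

Total weld length L_w = 15 in. Treat welds as unit-width lines.
Polar moment about centroid: J = 2[d³/12 + d(b/2)²] = 2[7.5³/12 + 7.5×2²] = 130.3 in³.
Direct shear f_v = P/L_w = 12.6 / 15 = 0.84 kip/in (vertical).
Torsion M = P·e = 12.6 × 12.5 = 157.5 kip·in.
Critical point at (x, y) = (2, 3.75) from centroid. f_tx = M·y/J = 4.532 kip/in; f_ty = M·x/J = 2.417 kip/in.
Resultant f_max = √[f_tx² + (f_v + f_ty)²] = √[4.532² + (0.84 + 2.417)²] = 5.581 kip/in.
Capacity per unit length: φr_n = 0.75 × 0.6 × 90 × (0.707 × 0.25) = 7.158 kip/in.
5.581 ≤ 7.158 → adequate.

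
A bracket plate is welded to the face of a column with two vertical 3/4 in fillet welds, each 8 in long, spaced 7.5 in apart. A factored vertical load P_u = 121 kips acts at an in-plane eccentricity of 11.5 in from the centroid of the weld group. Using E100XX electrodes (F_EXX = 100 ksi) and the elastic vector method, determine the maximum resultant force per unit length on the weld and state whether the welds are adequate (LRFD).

Total weld length L_w = 16 in. Treat welds as unit-width lines.
Polar moment about centroid: J = 2[d³/12 + d(b/2)²] = 2[8³/12 + 8×3.75²] = 310.3 in³.
Direct shear f_v = P/L_w = 121 / 16 = 7.562 kip/in (vertical).
Torsion M = P·e = 121 × 11.5 = 1391.5 kip·in.
Critical point at (x, y) = (3.75, 4) from centroid. f_tx = M·y/J = 17.94 kip/in; f_ty = M·x/J = 16.81 kip/in.
Resultant f_max = √[f_tx² + (f_v + f_ty)²] = √[17.94² + (7.562 + 16.81)²] = 30.26 kip/in.
Capacity per unit length: φr_n = 0.75 × 0.6 × 100 × (0.707 × 0.75) = 23.86 kip/in.
30.26 > 23.86 → NOT adequate.

f_max ≈ 30.3 kip/in; NOT adequate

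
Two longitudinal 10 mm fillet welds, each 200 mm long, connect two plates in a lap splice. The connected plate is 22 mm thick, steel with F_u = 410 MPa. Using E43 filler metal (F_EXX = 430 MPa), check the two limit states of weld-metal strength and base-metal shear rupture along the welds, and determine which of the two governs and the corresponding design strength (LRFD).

φR_n ≈ 547 kN (weld metal governs)

t_e = 0.707 × 10 = 7.07 mm; L = 400 mm.
Weld metal: φR_n = 0.75 × 0.6 × 430 × 7.07 × 400 × 10⁻³ = 547.2 kN.
Base metal (shear rupture): φR_n = 0.75 × 0.6 × 410 × 22 × 400 × 10⁻³ = 1624 kN.
Governing: weld metal.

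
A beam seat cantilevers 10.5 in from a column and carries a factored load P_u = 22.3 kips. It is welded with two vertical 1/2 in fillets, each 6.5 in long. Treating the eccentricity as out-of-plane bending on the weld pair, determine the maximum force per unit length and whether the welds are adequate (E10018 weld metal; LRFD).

f_max ≈ 16.7 kip/in; NOT adequate

E100XX → F_EXX = 100 ksi.
L_w = 2 × 6.5 = 13 in; section modulus (unit throat) S = 2 × L²/6 = 14.08 in².
Direct shear f_v = P/L_w = 22.3/13 = 1.715 kip/in.
Moment M = P × e = 22.3 × 10.5 = 234.15 kip·in; bending f_b = M/S = 16.63 kip/in.
f_max = √(f_v² + f_b²) = √(1.715² + 16.63²) = 16.71 kip/in.
φr_n = 0.75 × 0.6 × 100 × (0.707 × 0.5) = 15.91 kip/in → NOT adequate.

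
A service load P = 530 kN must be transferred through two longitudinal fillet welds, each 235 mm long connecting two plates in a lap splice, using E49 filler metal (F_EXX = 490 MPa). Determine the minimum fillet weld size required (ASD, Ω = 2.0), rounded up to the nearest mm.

Total weld length L = 470 mm.
Required throat t_e = P × Ω / (0.6 F_EXX × L) = 530 × 2.0 / (0.6 × 490 × 470 × 10⁻³) = 7.671 mm.
Required leg w = t_e / 0.707 = 10.85 mm → use 11 mm.

w = 11 mm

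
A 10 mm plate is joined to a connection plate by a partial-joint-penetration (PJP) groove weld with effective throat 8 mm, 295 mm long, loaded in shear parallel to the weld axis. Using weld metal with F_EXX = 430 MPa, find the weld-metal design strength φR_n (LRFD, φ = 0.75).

Effective throat (given) t_e = 8 mm.
A_we = 8 × 295 = 2360 mm².
F_nw = 0.6 F_EXX = 258 MPa.
φR_n = 0.75 × 258 × 2360 × 10⁻³ = 456.7 kN.

φR_n ≈ 457 kN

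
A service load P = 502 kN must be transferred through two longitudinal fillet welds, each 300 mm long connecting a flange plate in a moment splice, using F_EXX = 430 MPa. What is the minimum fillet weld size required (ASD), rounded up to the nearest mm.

Total weld length L = 600 mm.
Required throat t_e = P × Ω / (0.6 F_EXX × L) = 502 × 2.0 / (0.6 × 430 × 600 × 10⁻³) = 6.486 mm.
Required leg w = t_e / 0.707 = 9.174 mm → use 10 mm.

w = 10 mm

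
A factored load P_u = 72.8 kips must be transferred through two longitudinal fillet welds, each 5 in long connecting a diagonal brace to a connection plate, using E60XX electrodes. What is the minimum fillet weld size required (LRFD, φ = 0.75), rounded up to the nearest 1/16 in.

E60XX → F_EXX = 60 ksi.
Total weld length L = 10 in.
Required throat t_e = P_u / (φ × 0.6 F_EXX × L) = 72.8 / (0.75 × 0.6 × 60 × 10) = 0.2696 in.
Required leg w = t_e / 0.707 = 0.3814 in → use 7/16 in.

w = 7/16 in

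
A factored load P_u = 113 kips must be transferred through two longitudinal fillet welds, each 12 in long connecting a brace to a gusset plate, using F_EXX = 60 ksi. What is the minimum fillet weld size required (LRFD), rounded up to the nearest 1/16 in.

w = 1/4 in

Total weld length L = 24 in.
Required throat t_e = P_u / (φ × 0.6 F_EXX × L) = 113 / (0.75 × 0.6 × 60 × 24) = 0.1744 in.
Required leg w = t_e / 0.707 = 0.2467 in → use 1/4 in.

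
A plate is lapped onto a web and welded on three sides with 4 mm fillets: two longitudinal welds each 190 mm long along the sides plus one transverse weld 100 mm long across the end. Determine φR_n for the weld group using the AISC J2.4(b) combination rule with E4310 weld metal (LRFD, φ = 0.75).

E43XX → F_EXX = 430 MPa.
t_e = 0.707 × 4 = 2.828 mm.
R_nwl = 0.6 × 430 × 2.828 × 380 × 10⁻³ = 277.3 kN (longitudinal, 2 welds).
R_nwt = 0.6 × 430 × 2.828 × 100 × 10⁻³ = 72.96 kN (transverse, base value).
(i) R_nwl + R_nwt = 350.2 kN; (ii) 0.85 R_nwl + 1.5 R_nwt = 345.1 kN.
R_n = max = 350.2 kN [governs: (i)]; φR_n = 262.7 kN.

φR_n ≈ 263 kN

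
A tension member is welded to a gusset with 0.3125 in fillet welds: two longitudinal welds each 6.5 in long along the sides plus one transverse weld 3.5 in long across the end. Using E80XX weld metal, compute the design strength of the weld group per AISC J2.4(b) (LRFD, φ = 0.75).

E80XX → F_EXX = 80 ksi.
t_e = 0.707 × 0.3125 = 0.2209 in.
R_nwl = 0.6 × 80 × 0.2209 × 13 = 137.9 kip (longitudinal, 2 welds).
R_nwt = 0.6 × 80 × 0.2209 × 3.5 = 37.12 kip (transverse, base value).
(i) R_nwl + R_nwt = 175 kip; (ii) 0.85 R_nwl + 1.5 R_nwt = 172.9 kip.
R_n = max = 175 kip [governs: (i)]; φR_n = 131.2 kip.

φR_n ≈ 131 kip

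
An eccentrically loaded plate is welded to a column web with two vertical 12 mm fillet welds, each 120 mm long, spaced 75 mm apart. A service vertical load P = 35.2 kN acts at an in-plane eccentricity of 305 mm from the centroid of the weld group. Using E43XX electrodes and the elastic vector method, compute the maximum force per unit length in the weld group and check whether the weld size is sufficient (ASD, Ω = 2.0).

f_max ≈ 1300 N/mm; NOT adequate

E43XX → F_EXX = 430 MPa.
Total weld length L_w = 240 mm. Treat welds as unit-width lines.
Polar moment about centroid: J = 2[d³/12 + d(b/2)²] = 2[120³/12 + 120×37.5²] = 625500 mm³.
Direct shear f_v = P/L_w = 35.2×10³ / 240 = 146.7 N/mm (vertical).
Torsion M = P·e = 35.2×10³ × 305 = 10736000 N·mm.
Critical point at (x, y) = (37.5, 60) from centroid. f_tx = M·y/J = 1030 N/mm; f_ty = M·x/J = 643.6 N/mm.
Resultant f_max = √[f_tx² + (f_v + f_ty)²] = √[1030² + (146.7 + 643.6)²] = 1298 N/mm.
Capacity per unit length: r_n/Ω = (1/2.0) × 0.6 × 430 × (0.707 × 12) = 1094 N/mm.
1298 > 1094 → NOT adequate.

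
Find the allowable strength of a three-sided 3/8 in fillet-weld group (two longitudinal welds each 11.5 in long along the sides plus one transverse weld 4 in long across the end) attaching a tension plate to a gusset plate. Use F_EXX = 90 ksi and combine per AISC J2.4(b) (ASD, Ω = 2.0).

R_n/Ω ≈ 193 kips

t_e = 0.707 × 0.375 = 0.2651 in.
R_nwl = 0.6 × 90 × 0.2651 × 23 = 329.3 kips (longitudinal, 2 welds).
R_nwt = 0.6 × 90 × 0.2651 × 4 = 57.27 kips (transverse, base value).
(i) R_nwl + R_nwt = 386.6 kips; (ii) 0.85 R_nwl + 1.5 R_nwt = 365.8 kips.
R_n = max = 386.6 kips [governs: (i)]; R_n/Ω = 193.3 kips.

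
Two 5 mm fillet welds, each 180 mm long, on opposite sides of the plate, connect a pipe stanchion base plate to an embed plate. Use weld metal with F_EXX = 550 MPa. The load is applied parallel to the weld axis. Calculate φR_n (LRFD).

Effective throat t_e = 0.707 × 5 = 3.535 mm.
Total length L = 360 mm; A_we = 3.535 × 360 = 1273 mm².
F_nw = 0.6 F_EXX = 0.6 × 550 = 330 MPa.
φR_n = 0.75 × 330 × 1273 × 10⁻³ = 315 kN.

φR_n ≈ 315 kN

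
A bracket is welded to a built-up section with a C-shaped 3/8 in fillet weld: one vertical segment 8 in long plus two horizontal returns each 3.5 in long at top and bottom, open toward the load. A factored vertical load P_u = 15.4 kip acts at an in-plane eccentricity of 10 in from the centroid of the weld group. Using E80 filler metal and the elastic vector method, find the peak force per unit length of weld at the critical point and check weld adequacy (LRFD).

E80XX → F_EXX = 80 ksi.
Total weld length L_w = 15 in. Treat welds as unit-width lines.
Centroid: x̄ = 2×3.5×1.75 / 15 = 0.8167 in from the vertical weld.
Polar moment about centroid: J = I_x + I_y = [8³/12 + 2×3.5×4²] + [8×0.8167² + 2(3.5³/12 + 3.5×0.9333²)] = 173.2 in³.
Direct shear f_v = P/L_w = 15.4 / 15 = 1.027 kip/in (vertical).
Torsion M = P·e = 15.4 × 10 = 154 kip·in.
Critical point at (x, y) = (2.683, 4) from centroid. f_tx = M·y/J = 3.556 kip/in; f_ty = M·x/J = 2.385 kip/in.
Resultant f_max = √[f_tx² + (f_v + f_ty)²] = √[3.556² + (1.027 + 2.385)²] = 4.928 kip/in.
Capacity per unit length: φr_n = 0.75 × 0.6 × 80 × (0.707 × 0.375) = 9.544 kip/in.
4.928 ≤ 9.544 → adequate.

f_max ≈ 4.93 kip/in; adequate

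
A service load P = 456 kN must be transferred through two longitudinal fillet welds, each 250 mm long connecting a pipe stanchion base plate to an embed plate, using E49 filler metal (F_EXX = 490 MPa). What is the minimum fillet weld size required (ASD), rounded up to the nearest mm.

Total weld length L = 500 mm.
Required throat t_e = P × Ω / (0.6 F_EXX × L) = 456 × 2.0 / (0.6 × 490 × 500 × 10⁻³) = 6.204 mm.
Required leg w = t_e / 0.707 = 8.775 mm → use 9 mm.

w = 9 mm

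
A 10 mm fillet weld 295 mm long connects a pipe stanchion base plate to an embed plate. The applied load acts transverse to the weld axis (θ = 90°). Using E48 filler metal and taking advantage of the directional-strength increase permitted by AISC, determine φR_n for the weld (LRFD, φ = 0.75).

E48XX → F_EXX = 480 MPa.
t_e = 0.707 × 10 = 7.07 mm; A_we = 7.07 × 295 = 2086 mm².
Directional factor: 1.0 + 0.5 sin^1.5(90°) = 1.5.
F_nw = 0.6 × 480 × 1.5 = 432 MPa.
φR_n = 0.75 × 432 × 2086 × 10⁻³ = 675.8 kN.

φR_n ≈ 676 kN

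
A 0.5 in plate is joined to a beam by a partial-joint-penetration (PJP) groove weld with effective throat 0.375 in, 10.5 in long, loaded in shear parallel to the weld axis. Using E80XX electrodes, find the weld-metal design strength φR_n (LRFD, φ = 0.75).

E80XX → F_EXX = 80 ksi.
Effective throat (given) t_e = 0.375 in.
A_we = 0.375 × 10.5 = 3.938 in².
F_nw = 0.6 F_EXX = 48 ksi.
φR_n = 0.75 × 48 × 3.938 = 141.8 kip.

φR_n ≈ 142 kip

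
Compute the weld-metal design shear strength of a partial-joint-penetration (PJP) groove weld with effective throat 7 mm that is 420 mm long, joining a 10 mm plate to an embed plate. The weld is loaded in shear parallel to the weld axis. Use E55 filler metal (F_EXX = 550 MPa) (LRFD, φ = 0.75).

Effective throat (given) t_e = 7 mm.
A_we = 7 × 420 = 2940 mm².
F_nw = 0.6 F_EXX = 330 MPa.
φR_n = 0.75 × 330 × 2940 × 10⁻³ = 727.7 kN.

φR_n ≈ 728 kN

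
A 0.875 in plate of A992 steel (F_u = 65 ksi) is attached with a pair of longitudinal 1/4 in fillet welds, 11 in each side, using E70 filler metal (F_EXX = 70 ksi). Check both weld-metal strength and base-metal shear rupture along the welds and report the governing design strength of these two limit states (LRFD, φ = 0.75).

φR_n ≈ 122 kips (weld metal governs)

t_e = 0.707 × 0.25 = 0.1767 in; L = 22 in.
Weld metal: φR_n = 0.75 × 0.6 × 70 × 0.1767 × 22 = 122.5 kips.
Base metal (shear rupture): φR_n = 0.75 × 0.6 × 65 × 0.875 × 22 = 563.1 kips.
Governing: weld metal.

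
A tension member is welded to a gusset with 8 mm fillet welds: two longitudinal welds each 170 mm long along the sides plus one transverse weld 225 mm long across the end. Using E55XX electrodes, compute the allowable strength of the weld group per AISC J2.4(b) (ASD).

E55XX → F_EXX = 550 MPa.
t_e = 0.707 × 8 = 5.656 mm.
R_nwl = 0.6 × 550 × 5.656 × 340 × 10⁻³ = 634.6 kN (longitudinal, 2 welds).
R_nwt = 0.6 × 550 × 5.656 × 225 × 10⁻³ = 420 kN (transverse, base value).
(i) R_nwl + R_nwt = 1055 kN; (ii) 0.85 R_nwl + 1.5 R_nwt = 1169 kN.
R_n = max = 1169 kN [governs: (ii)]; R_n/Ω = 584.7 kN.

R_n/Ω ≈ 585 kN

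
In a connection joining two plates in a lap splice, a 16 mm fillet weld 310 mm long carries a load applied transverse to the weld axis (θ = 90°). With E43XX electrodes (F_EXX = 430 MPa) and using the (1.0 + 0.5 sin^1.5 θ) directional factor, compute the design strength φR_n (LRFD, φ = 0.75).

φR_n ≈ 1020 kN

t_e = 0.707 × 16 = 11.31 mm; A_we = 11.31 × 310 = 3507 mm².
Directional factor: 1.0 + 0.5 sin^1.5(90°) = 1.5.
F_nw = 0.6 × 430 × 1.5 = 387 MPa.
φR_n = 0.75 × 387 × 3507 × 10⁻³ = 1018 kN.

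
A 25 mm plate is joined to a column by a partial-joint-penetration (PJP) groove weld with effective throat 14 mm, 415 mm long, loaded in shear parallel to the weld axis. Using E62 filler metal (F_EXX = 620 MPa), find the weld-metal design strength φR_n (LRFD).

Effective throat (given) t_e = 14 mm.
A_we = 14 × 415 = 5810 mm².
F_nw = 0.6 F_EXX = 372 MPa.
φR_n = 0.75 × 372 × 5810 × 10⁻³ = 1621 kN.

φR_n ≈ 1620 kN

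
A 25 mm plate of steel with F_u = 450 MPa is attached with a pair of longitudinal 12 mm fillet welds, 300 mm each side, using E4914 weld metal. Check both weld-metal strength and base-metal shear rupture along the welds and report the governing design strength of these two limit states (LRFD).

φR_n ≈ 1120 kN (weld metal governs)

E49XX → F_EXX = 490 MPa.
t_e = 0.707 × 12 = 8.484 mm; L = 600 mm.
Weld metal: φR_n = 0.75 × 0.6 × 490 × 8.484 × 600 × 10⁻³ = 1122 kN.
Base metal (shear rupture): φR_n = 0.75 × 0.6 × 450 × 25 × 600 × 10⁻³ = 3038 kN.
Governing: weld metal.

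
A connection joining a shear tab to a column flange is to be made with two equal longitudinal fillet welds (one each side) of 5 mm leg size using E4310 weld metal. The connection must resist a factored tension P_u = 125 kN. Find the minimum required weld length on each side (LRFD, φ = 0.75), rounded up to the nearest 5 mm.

E43XX → F_EXX = 430 MPa.
Throat t_e = 0.707 × 5 = 3.535 mm.
φr_n = 0.75 × 0.6 × 430 × 3.535 × 10⁻³ = 0.684 kN/mm.
L_req = P_u / φr_n = 125 / 0.684 = 182.7 mm total.
Per side: 182.7 / 2 = 91.37 mm.
Round up → use L = 95 mm on each side.

L = 95 mm on each side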